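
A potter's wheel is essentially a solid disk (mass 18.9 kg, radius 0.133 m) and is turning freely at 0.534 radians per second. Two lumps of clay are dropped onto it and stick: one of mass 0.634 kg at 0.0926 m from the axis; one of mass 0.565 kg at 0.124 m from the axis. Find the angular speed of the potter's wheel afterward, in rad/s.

The added mass arrives with no angular momentum about the axis, and any external torque about the axis is negligible, so the system's angular momentum is conserved.
I_p = ½(18.9)(0.133)² = 0.1672 kg·m².
Added inertia Σmr² = (0.634)(0.0926)² + (0.565)(0.124)² = 0.01412 kg·m²; I_f = 0.1672 + 0.01412 = 0.1813 kg·m².
ω_f = I_p ω_i / I_f = (0.1672)(0.534) / 0.1813 = 0.4924 rad/s.

ω_f ≈ 0.492 rad/s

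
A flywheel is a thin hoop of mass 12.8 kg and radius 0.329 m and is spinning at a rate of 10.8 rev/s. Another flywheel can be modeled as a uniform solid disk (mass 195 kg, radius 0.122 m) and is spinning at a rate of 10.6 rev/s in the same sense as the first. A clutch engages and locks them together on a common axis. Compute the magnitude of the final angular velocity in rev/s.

No external torque acts about the common axis, so total angular momentum is conserved.
Moments of inertia: I_A = (12.8)(0.329)² = 1.385 kg·m²; I_B = ½(195)(0.122)² = 1.451 kg·m².
Taking A's sense as positive: L = (1.385)(10.8) + (1.451)(10.6) = 30.35 kg·m²·rev/s.
Combined I = 1.385 + 1.451 = 2.837 kg·m².
ω_f = L / I = 30.35 / 2.837 = 10.70 rev/s.

|ω_f| ≈ 10.7 rev/s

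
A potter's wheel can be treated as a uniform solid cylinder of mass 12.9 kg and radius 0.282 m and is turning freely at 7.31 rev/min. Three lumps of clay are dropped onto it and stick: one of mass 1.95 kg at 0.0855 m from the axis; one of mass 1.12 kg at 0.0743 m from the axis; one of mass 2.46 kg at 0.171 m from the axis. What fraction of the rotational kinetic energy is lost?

fraction ≈ 0.153

No external torque acts about the axis; L_before = L_after.
I_p = ½(12.9)(0.282)² = 0.5129 kg·m².
Added inertia Σmr² = (1.95)(0.0855)² + (1.12)(0.0743)² + (2.46)(0.171)² = 0.09237 kg·m²; I_f = 0.5129 + 0.09237 = 0.6053 kg·m².
ω_f = I_p ω_i / I_f = (0.5129)(7.31) / 0.6053 = 6.194 rpm.
KE_i = ½(0.5129)(0.7655 rad/s)² = 0.1503 J; KE_f = ½(0.6053)(0.6487)² = 0.1274 J.
Fraction lost = 0.1526.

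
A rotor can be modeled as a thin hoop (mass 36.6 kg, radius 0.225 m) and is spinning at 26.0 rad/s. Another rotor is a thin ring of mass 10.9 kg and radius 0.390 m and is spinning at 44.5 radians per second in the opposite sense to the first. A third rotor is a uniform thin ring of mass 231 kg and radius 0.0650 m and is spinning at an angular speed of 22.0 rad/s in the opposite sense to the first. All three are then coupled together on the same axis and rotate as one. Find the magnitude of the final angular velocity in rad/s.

|ω_f| ≈ 10.5 rad/s

The coupling torques are internal; angular momentum about the shared axis is conserved.
Moments of inertia: I_A = (36.6)(0.225)² = 1.853 kg·m²; I_B = (10.9)(0.390)² = 1.658 kg·m²; I_C = (231)(0.0650)² = 0.9760 kg·m².
Taking A's sense as positive: L = (1.853)(26.0) − (1.658)(44.5) − (0.9760)(22.0) = -47.07 kg·m²·rad/s.
Combined I = 1.853 + 1.658 + 0.9760 = 4.487 kg·m².
ω_f = L / I = -47.07 / 4.487 = -10.49 rad/s.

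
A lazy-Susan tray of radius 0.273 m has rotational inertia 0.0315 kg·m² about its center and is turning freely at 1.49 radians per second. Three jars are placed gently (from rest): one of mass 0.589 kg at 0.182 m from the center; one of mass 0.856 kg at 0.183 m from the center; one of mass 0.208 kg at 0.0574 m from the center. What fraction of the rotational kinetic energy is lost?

fraction ≈ 0.608

The added mass arrives with no angular momentum about the center, and any external torque about the center is negligible, so the system's angular momentum is conserved.
Added inertia Σmr² = (0.589)(0.182)² + (0.856)(0.183)² + (0.208)(0.0574)² = 0.04886 kg·m²; I_f = 0.03150 + 0.04886 = 0.08036 kg·m².
ω_f = I_p ω_i / I_f = (0.03150)(1.49) / 0.08036 = 0.5840 rad/s.
KE_i = ½(0.03150)(1.490 rad/s)² = 0.03497 J; KE_f = ½(0.08036)(0.5840)² = 0.01371 J.
Fraction lost = 0.6080.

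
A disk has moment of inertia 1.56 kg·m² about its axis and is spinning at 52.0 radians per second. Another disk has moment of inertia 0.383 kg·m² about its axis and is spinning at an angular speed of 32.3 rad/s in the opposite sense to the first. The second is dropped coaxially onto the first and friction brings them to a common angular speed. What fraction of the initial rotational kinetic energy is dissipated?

fraction ≈ 0.473

No external torque acts about the common axis, so total angular momentum is conserved.
Taking A's sense as positive: L = (1.560)(52.0) − (0.3830)(32.3) = 68.75 kg·m²·rad/s.
Combined I = 1.560 + 0.3830 = 1.943 kg·m².
ω_f = L / I = 68.75 / 1.943 = 35.38 rad/s.
KE_i = ½ΣIω² = 2309 J; KE_f = ½(1.943)(35.38)² = 1216 J.
Fraction dissipated = (KE_i − KE_f)/KE_i = 0.4732.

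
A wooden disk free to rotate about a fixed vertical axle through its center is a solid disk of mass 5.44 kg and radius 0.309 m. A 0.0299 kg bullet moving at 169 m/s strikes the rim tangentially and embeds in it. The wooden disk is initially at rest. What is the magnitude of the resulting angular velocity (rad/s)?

|ω_f| ≈ 5.95 rad/s

The axle reaction passes through the axle and exerts no torque about it; angular momentum about the axle is conserved through the impact.
I_p = ½(5.44)(0.309)² = 0.2597 kg·m². Taking the sense of the bullet's angular momentum as positive, L_{bullet} = m v R = (0.0299)(169)(0.309) = 1.561 kg·m²/s.
L_i = 0 + 1.561 = 1.561 kg·m²/s.
After sticking, I_f = I_p + m R² = 0.2597 + (0.0299)(0.309)² = 0.2626 kg·m².
ω_f = L_i / I_f = 1.561 / 0.2626 = 5.947 rad/s.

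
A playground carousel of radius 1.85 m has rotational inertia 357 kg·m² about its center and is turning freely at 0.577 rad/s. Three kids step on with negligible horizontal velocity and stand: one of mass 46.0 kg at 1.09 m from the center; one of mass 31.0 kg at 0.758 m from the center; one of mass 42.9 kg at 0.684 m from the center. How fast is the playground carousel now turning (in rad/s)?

ω_f ≈ 0.458 rad/s

No external torque acts about the center; L_before = L_after.
Added inertia Σmr² = (46.0)(1.09)² + (31.0)(0.758)² + (42.9)(0.684)² = 92.54 kg·m²; I_f = 357.0 + 92.54 = 449.5 kg·m².
ω_f = I_p ω_i / I_f = (357.0)(0.577) / 449.5 = 0.4582 rad/s.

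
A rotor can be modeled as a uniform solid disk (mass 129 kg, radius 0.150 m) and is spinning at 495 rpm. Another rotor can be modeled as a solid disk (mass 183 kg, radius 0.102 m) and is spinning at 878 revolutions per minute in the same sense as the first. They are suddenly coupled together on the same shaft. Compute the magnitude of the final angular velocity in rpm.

The coupling torques are internal; angular momentum about the shared axis is conserved.
Moments of inertia: I_A = ½(129)(0.150)² = 1.451 kg·m²; I_B = ½(183)(0.102)² = 0.9520 kg·m².
Taking A's sense as positive: L = (1.451)(495) + (0.9520)(878) = 1554 kg·m²·rpm.
Combined I = 1.451 + 0.9520 = 2.403 kg·m².
ω_f = L / I = 1554 / 2.403 = 646.7 rpm.

|ω_f| ≈ 647 rpm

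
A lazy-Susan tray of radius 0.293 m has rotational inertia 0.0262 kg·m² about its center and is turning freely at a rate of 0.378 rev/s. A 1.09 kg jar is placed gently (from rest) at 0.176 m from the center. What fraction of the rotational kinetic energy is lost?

fraction ≈ 0.563

The added mass arrives with no angular momentum about the center, and any external torque about the center is negligible, so the system's angular momentum is conserved.
Added inertia Σmr² = (1.09)(0.176)² = 0.03376 kg·m²; I_f = 0.02620 + 0.03376 = 0.05996 kg·m².
ω_f = I_p ω_i / I_f = (0.02620)(0.378) / 0.05996 = 0.1652 rev/s.
KE_i = ½(0.02620)(2.375 rad/s)² = 0.07389 J; KE_f = ½(0.05996)(1.038)² = 0.03229 J.
Fraction lost = 0.5631.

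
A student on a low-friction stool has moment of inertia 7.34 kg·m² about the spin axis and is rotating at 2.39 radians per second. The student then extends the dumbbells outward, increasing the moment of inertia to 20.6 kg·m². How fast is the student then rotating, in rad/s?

With no external torque about the axis, L is conserved: I₁ω₁ = I₂ω₂.
ω₂ = I₁ω₁ / I₂ = (7.340)(2.39 rad/s) / (20.60) = 0.8516 rad/s.

ω₂ ≈ 0.852 rad/s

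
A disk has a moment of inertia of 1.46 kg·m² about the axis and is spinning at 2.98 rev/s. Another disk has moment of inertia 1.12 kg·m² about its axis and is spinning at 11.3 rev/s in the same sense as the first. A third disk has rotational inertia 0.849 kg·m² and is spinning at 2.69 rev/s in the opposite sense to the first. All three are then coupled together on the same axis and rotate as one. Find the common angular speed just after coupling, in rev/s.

|ω_f| ≈ 4.29 rev/s

The coupling torques are internal; angular momentum about the shared axis is conserved.
Taking A's sense as positive: L = (1.460)(2.98) + (1.120)(11.3) − (0.8490)(2.69) = 14.72 kg·m²·rev/s.
Combined I = 1.460 + 1.120 + 0.8490 = 3.429 kg·m².
ω_f = L / I = 14.72 / 3.429 = 4.294 rev/s.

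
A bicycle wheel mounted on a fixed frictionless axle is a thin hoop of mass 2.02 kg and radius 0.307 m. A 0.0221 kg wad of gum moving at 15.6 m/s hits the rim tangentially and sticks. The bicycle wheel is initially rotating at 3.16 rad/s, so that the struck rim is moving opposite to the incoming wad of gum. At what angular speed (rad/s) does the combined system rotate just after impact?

The axle reaction passes through the axle and exerts no torque about it; angular momentum about the axle is conserved through the impact.
I_p = (2.02)(0.307)² = 0.1904 kg·m². Taking the sense of the wad of gum's angular momentum as positive, L_{wad} = m v R = (0.0221)(15.6)(0.307) = 0.1058 kg·m²/s.
L_i = −I_p ω_p + m v R = −(0.1904)(3.16) + 0.1058 = -0.4958 kg·m²/s.
After sticking, I_f = I_p + m R² = 0.1904 + (0.0221)(0.307)² = 0.1925 kg·m².
ω_f = L_i / I_f = -0.4958 / 0.1925 = -2.576 rad/s.

|ω_f| ≈ 2.58 rad/s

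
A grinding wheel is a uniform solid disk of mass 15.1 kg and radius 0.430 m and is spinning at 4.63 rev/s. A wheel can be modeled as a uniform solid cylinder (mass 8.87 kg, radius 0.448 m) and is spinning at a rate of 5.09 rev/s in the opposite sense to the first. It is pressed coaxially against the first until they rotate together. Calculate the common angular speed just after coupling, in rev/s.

No external torque acts about the common axis, so total angular momentum is conserved.
Moments of inertia: I_A = ½(15.1)(0.430)² = 1.396 kg·m²; I_B = ½(8.87)(0.448)² = 0.8901 kg·m².
Taking A's sense as positive: L = (1.396)(4.63) − (0.8901)(5.09) = 1.933 kg·m²·rev/s.
Combined I = 1.396 + 0.8901 = 2.286 kg·m².
ω_f = L / I = 1.933 / 2.286 = 0.8454 rev/s.

|ω_f| ≈ 0.845 rev/s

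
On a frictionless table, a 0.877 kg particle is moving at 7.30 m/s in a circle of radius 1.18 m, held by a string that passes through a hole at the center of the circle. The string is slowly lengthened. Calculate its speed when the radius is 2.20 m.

v₂ ≈ 3.92 m/s

Central (radial) force ⇒ zero torque about the center ⇒ m v r is constant.
v₂ = v₁ r₁ / r₂ = (7.30)(1.18) / (2.20) = 3.915 m/s.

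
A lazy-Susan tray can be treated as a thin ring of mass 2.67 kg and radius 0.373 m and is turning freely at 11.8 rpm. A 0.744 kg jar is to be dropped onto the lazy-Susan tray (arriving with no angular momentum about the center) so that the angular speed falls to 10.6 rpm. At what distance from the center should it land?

r ≈ 0.238 m

No external torque acts about the center; L_before = L_after.
I_p = (2.67)(0.373)² = 0.3715 kg·m².
I_p ω_i = (I_p + m r²) ω_f ⇒ m r² = I_p(ω_i/ω_f − 1) = 0.3715(11.8/10.6 − 1) = 0.04205 kg·m².
r = √(0.04205/0.744) = 0.2377 m.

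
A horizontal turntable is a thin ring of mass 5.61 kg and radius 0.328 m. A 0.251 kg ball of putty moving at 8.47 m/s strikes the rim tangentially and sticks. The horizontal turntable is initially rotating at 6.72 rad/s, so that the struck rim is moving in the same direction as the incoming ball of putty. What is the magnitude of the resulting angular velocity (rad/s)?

About the axle the impulsive forces during the collision are internal, so angular momentum about that axis is conserved.
I_p = (5.61)(0.328)² = 0.6035 kg·m². Taking the sense of the ball of putty's angular momentum as positive, L_{ball} = m v R = (0.251)(8.47)(0.328) = 0.6973 kg·m²/s.
L_i = +I_p ω_p + m v R = +(0.6035)(6.72) + 0.6973 = 4.753 kg·m²/s.
After sticking, I_f = I_p + m R² = 0.6035 + (0.251)(0.328)² = 0.6305 kg·m².
ω_f = L_i / I_f = 4.753 / 0.6305 = 7.538 rad/s.

|ω_f| ≈ 7.54 rad/s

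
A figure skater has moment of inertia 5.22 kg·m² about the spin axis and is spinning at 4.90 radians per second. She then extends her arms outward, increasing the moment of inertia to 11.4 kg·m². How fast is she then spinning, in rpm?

With no external torque about the axis, L is conserved: I₁ω₁ = I₂ω₂.
ω₂ = I₁ω₁ / I₂ = (5.220)(4.90 rad/s) / (11.40) = 2.244 rad/s = 21.43 rpm.

ω₂ ≈ 21.4 rpm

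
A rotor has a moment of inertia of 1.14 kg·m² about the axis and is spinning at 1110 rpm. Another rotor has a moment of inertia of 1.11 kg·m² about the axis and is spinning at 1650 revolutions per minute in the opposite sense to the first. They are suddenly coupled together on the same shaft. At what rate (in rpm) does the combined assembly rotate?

The coupling torques are internal; angular momentum about the shared axis is conserved.
Taking A's sense as positive: L = (1.140)(1110) − (1.110)(1650) = -566.1 kg·m²·rpm.
Combined I = 1.140 + 1.110 = 2.250 kg·m².
ω_f = L / I = -566.1 / 2.250 = -251.6 rpm.

|ω_f| ≈ 252 rpm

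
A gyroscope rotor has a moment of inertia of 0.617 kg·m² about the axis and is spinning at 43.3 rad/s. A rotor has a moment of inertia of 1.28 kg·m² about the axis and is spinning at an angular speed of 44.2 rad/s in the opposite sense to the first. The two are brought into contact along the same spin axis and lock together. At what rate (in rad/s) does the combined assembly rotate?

|ω_f| ≈ 15.7 rad/s

No external torque acts about the common axis, so total angular momentum is conserved.
Taking A's sense as positive: L = (0.6170)(43.3) − (1.280)(44.2) = -29.86 kg·m²·rad/s.
Combined I = 0.6170 + 1.280 = 1.897 kg·m².
ω_f = L / I = -29.86 / 1.897 = -15.74 rad/s.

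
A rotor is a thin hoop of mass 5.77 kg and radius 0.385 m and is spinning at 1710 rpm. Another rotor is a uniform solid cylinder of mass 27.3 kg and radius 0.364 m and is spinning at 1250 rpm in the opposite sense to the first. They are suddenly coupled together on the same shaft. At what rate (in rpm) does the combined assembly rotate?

The coupling torques are internal; angular momentum about the shared axis is conserved.
Moments of inertia: I_A = (5.77)(0.385)² = 0.8553 kg·m²; I_B = ½(27.3)(0.364)² = 1.809 kg·m².
Taking A's sense as positive: L = (0.8553)(1710) − (1.809)(1250) = -798.2 kg·m²·rpm.
Combined I = 0.8553 + 1.809 = 2.664 kg·m².
ω_f = L / I = -798.2 / 2.664 = -299.7 rpm.

|ω_f| ≈ 300 rpm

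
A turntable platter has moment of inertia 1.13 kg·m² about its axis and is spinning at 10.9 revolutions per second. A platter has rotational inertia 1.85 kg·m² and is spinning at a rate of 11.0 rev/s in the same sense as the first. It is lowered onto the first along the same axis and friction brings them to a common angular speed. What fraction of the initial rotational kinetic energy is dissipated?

The coupling torques are internal; angular momentum about the shared axis is conserved.
Taking A's sense as positive: L = (1.130)(10.9) + (1.850)(11.0) = 32.67 kg·m²·rev/s.
Combined I = 1.130 + 1.850 = 2.980 kg·m².
ω_f = L / I = 32.67 / 2.980 = 10.96 rev/s.
KE_i = ½ΣIω² = 7069 J; KE_f = ½(2.980)(68.88)² = 7069 J.
Fraction dissipated = (KE_i − KE_f)/KE_i = 1.959e-05.

fraction ≈ 1.96e-05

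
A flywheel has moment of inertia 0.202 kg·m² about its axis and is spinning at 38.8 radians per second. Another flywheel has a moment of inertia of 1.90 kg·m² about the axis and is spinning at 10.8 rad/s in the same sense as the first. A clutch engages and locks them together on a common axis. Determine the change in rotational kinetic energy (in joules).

ΔKE ≈ -71.6 J

No external torque acts about the common axis, so total angular momentum is conserved.
Taking A's sense as positive: L = (0.2020)(38.8) + (1.900)(10.8) = 28.36 kg·m²·rad/s.
Combined I = 0.2020 + 1.900 = 2.102 kg·m².
ω_f = L / I = 28.36 / 2.102 = 13.49 rad/s.
KE_i = ½ΣIω² = 262.9 J; KE_f = ½(2.102)(13.49)² = 191.3 J.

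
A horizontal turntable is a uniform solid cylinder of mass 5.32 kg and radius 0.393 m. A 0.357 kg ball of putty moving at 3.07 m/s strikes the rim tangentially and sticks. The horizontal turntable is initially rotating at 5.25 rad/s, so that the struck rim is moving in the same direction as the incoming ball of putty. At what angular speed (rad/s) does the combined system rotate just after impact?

About the axle the impulsive forces during the collision are internal, so angular momentum about that axis is conserved.
I_p = ½(5.32)(0.393)² = 0.4108 kg·m². Taking the sense of the ball of putty's angular momentum as positive, L_{ball} = m v R = (0.357)(3.07)(0.393) = 0.4307 kg·m²/s.
L_i = +I_p ω_p + m v R = +(0.4108)(5.25) + 0.4307 = 2.588 kg·m²/s.
After sticking, I_f = I_p + m R² = 0.4108 + (0.357)(0.393)² = 0.4660 kg·m².
ω_f = L_i / I_f = 2.588 / 0.4660 = 5.553 rad/s.

|ω_f| ≈ 5.55 rad/s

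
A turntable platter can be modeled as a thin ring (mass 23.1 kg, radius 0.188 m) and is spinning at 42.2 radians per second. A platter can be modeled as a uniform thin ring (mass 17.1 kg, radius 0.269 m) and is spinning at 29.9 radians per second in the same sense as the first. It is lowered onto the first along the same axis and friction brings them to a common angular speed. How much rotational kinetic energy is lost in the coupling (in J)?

The coupling torques are internal; angular momentum about the shared axis is conserved.
Moments of inertia: I_A = (23.1)(0.188)² = 0.8164 kg·m²; I_B = (17.1)(0.269)² = 1.237 kg·m².
Taking A's sense as positive: L = (0.8164)(42.2) + (1.237)(29.9) = 71.45 kg·m²·rad/s.
Combined I = 0.8164 + 1.237 = 2.054 kg·m².
ω_f = L / I = 71.45 / 2.054 = 34.79 rad/s.
KE_i = ½ΣIω² = 1280 J; KE_f = ½(2.054)(34.79)² = 1243 J.

ΔKE lost ≈ 37.2 J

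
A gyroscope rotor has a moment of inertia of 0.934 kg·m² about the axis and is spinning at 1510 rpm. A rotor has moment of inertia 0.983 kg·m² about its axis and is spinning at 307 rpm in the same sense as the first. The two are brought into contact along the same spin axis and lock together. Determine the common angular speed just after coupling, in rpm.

|ω_f| ≈ 893 rpm

The coupling torques are internal; angular momentum about the shared axis is conserved.
Taking A's sense as positive: L = (0.9340)(1510) + (0.9830)(307) = 1712 kg·m²·rpm.
Combined I = 0.9340 + 0.9830 = 1.917 kg·m².
ω_f = L / I = 1712 / 1.917 = 893.1 rpm.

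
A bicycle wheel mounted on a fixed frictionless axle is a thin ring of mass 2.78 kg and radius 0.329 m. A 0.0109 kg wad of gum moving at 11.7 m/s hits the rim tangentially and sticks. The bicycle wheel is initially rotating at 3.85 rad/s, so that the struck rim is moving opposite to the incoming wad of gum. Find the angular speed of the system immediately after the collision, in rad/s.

The axle reaction passes through the axle and exerts no torque about it; angular momentum about the axle is conserved through the impact.
I_p = (2.78)(0.329)² = 0.3009 kg·m². Taking the sense of the wad of gum's angular momentum as positive, L_{wad} = m v R = (0.0109)(11.7)(0.329) = 0.04196 kg·m²/s.
L_i = −I_p ω_p + m v R = −(0.3009)(3.85) + 0.04196 = -1.117 kg·m²/s.
After sticking, I_f = I_p + m R² = 0.3009 + (0.0109)(0.329)² = 0.3021 kg·m².
ω_f = L_i / I_f = -1.117 / 0.3021 = -3.696 rad/s.

|ω_f| ≈ 3.70 rad/s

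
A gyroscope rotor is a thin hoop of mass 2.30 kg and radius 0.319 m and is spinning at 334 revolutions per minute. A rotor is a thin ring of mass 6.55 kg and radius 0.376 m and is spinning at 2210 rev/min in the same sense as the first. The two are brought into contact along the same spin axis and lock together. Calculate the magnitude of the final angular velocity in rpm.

|ω_f| ≈ 1830 rpm

The coupling torques are internal; angular momentum about the shared axis is conserved.
Moments of inertia: I_A = (2.30)(0.319)² = 0.2341 kg·m²; I_B = (6.55)(0.376)² = 0.9260 kg·m².
Taking A's sense as positive: L = (0.2341)(334) + (0.9260)(2210) = 2125 kg·m²·rpm.
Combined I = 0.2341 + 0.9260 = 1.160 kg·m².
ω_f = L / I = 2125 / 1.160 = 1832 rpm.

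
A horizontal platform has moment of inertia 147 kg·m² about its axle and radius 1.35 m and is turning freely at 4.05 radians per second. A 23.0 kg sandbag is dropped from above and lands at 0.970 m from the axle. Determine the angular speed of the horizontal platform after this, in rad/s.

No external torque acts about the axle; L_before = L_after.
Added inertia Σmr² = (23.0)(0.970)² = 21.64 kg·m²; I_f = 147.0 + 21.64 = 168.6 kg·m².
ω_f = I_p ω_i / I_f = (147.0)(4.05) / 168.6 = 3.530 rad/s.

ω_f ≈ 3.53 rad/s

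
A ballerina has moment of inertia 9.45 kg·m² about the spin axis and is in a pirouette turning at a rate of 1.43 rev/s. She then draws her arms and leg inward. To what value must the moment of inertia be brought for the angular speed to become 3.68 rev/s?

With no external torque about the axis, L is conserved: I₁ω₁ = I₂ω₂.
I₂ = I₁ω₁ / ω₂ = (9.45)(1.43) / (3.68) = 3.672 kg·m².

I₂ ≈ 3.67 kg·m²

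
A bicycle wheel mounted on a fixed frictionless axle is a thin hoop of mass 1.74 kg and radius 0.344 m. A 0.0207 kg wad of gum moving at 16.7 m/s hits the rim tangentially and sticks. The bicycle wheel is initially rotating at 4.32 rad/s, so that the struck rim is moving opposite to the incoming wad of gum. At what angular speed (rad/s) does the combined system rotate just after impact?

|ω_f| ≈ 3.70 rad/s

About the axle the impulsive forces during the collision are internal, so angular momentum about that axis is conserved.
I_p = (1.74)(0.344)² = 0.2059 kg·m². Taking the sense of the wad of gum's angular momentum as positive, L_{wad} = m v R = (0.0207)(16.7)(0.344) = 0.1189 kg·m²/s.
L_i = −I_p ω_p + m v R = −(0.2059)(4.32) + 0.1189 = -0.7706 kg·m²/s.
After sticking, I_f = I_p + m R² = 0.2059 + (0.0207)(0.344)² = 0.2084 kg·m².
ω_f = L_i / I_f = -0.7706 / 0.2084 = -3.698 rad/s.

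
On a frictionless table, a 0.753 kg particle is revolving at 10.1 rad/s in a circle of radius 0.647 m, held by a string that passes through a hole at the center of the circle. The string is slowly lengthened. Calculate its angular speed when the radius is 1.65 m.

ω₂ ≈ 1.55 rad/s

No torque about the axis ⇒ m r₁² ω₁ = m r₂² ω₂.
ω₂ = ω₁ (r₁/r₂)² = (10.1)(0.647/1.65)² = 1.553 rad/s.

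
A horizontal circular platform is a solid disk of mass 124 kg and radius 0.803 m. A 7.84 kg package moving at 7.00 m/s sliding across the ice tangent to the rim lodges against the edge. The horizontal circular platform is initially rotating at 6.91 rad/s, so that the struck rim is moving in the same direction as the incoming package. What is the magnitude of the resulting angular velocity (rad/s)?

About the central axle the impulsive forces during the collision are internal, so angular momentum about that axis is conserved.
I_p = ½(124)(0.803)² = 39.98 kg·m². Taking the sense of the package's angular momentum as positive, L_{package} = m v R = (7.84)(7.00)(0.803) = 44.07 kg·m²/s.
L_i = +I_p ω_p + m v R = +(39.98)(6.91) + 44.07 = 320.3 kg·m²/s.
After sticking, I_f = I_p + m R² = 39.98 + (7.84)(0.803)² = 45.03 kg·m².
ω_f = L_i / I_f = 320.3 / 45.03 = 7.113 rad/s.

|ω_f| ≈ 7.11 rad/s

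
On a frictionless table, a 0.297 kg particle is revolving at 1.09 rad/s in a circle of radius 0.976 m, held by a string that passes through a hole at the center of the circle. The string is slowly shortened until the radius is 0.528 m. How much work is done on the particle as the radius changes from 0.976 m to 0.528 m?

The constraining force is radial, so m r² ω about the center is conserved.
ω₂ = ω₁ (r₁/r₂)² = (1.09)(0.976/0.528)² = 3.724 rad/s.
W = ΔKE = ½m(v₂² − v₁²) = 0.4062 J.

W ≈ 0.406 J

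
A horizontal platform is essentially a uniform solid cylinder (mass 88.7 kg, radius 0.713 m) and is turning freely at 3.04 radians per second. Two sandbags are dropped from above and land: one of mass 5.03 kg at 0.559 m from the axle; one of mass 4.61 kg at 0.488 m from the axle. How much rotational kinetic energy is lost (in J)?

No external torque acts about the axle; L_before = L_after.
I_p = ½(88.7)(0.713)² = 22.55 kg·m².
Added inertia Σmr² = (5.03)(0.559)² + (4.61)(0.488)² = 2.670 kg·m²; I_f = 22.55 + 2.670 = 25.22 kg·m².
ω_f = I_p ω_i / I_f = (22.55)(3.04) / 25.22 = 2.718 rad/s.
KE_i = ½(22.55)(3.040 rad/s)² = 104.2 J; KE_f = ½(25.22)(2.718)² = 93.15 J.

energy lost ≈ 11.0 J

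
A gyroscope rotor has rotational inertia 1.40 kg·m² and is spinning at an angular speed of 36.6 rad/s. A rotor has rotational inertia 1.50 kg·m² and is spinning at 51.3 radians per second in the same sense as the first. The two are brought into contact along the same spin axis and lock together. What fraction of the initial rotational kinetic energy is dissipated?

No external torque acts about the common axis, so total angular momentum is conserved.
Taking A's sense as positive: L = (1.400)(36.6) + (1.500)(51.3) = 128.2 kg·m²·rad/s.
Combined I = 1.400 + 1.500 = 2.900 kg·m².
ω_f = L / I = 128.2 / 2.900 = 44.20 rad/s.
KE_i = ½ΣIω² = 2911 J; KE_f = ½(2.900)(44.20)² = 2833 J.
Fraction dissipated = (KE_i − KE_f)/KE_i = 0.02687.

fraction ≈ 0.0269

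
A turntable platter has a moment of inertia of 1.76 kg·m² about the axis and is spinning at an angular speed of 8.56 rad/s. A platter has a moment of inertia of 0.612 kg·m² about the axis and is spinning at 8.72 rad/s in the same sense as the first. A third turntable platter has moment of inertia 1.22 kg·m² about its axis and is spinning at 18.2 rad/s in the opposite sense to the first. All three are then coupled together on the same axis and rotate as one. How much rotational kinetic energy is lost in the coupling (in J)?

ΔKE lost ≈ 289 J

No external torque acts about the common axis, so total angular momentum is conserved.
Taking A's sense as positive: L = (1.760)(8.56) + (0.6120)(8.72) − (1.220)(18.2) = -1.802 kg·m²·rad/s.
Combined I = 1.760 + 0.6120 + 1.220 = 3.592 kg·m².
ω_f = L / I = -1.802 / 3.592 = -0.5016 rad/s.
KE_i = ½ΣIω² = 289.8 J; KE_f = ½(3.592)(0.5016)² = 0.4519 J.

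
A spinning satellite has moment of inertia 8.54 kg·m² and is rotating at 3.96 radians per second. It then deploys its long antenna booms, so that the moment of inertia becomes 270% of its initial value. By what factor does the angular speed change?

With no external torque about the axis, L is conserved: I₁ω₁ = I₂ω₂.
I₂ = 2.70 × 8.54 = 23.06 kg·m².
ω₂/ω₁ = I₁/I₂ = 8.540 / 23.06 = 0.3704.

ω₂/ω₁ ≈ 0.370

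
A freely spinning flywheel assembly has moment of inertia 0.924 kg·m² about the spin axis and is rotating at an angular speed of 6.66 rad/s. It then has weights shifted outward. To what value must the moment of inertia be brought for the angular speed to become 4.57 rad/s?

I₂ ≈ 1.35 kg·m²

With no external torque about the axis, L is conserved: I₁ω₁ = I₂ω₂.
I₂ = I₁ω₁ / ω₂ = (0.924)(6.66) / (4.57) = 1.347 kg·m².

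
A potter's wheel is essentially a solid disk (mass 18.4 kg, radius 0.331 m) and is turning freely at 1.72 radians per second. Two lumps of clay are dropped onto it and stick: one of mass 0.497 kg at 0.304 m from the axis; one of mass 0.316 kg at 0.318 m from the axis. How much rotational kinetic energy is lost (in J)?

energy lost ≈ 0.107 J

The added mass arrives with no angular momentum about the axis, and any external torque about the axis is negligible, so the system's angular momentum is conserved.
I_p = ½(18.4)(0.331)² = 1.008 kg·m².
Added inertia Σmr² = (0.497)(0.304)² + (0.316)(0.318)² = 0.07789 kg·m²; I_f = 1.008 + 0.07789 = 1.086 kg·m².
ω_f = I_p ω_i / I_f = (1.008)(1.72) / 1.086 = 1.597 rad/s.
KE_i = ½(1.008)(1.720 rad/s)² = 1.491 J; KE_f = ½(1.086)(1.597)² = 1.384 J.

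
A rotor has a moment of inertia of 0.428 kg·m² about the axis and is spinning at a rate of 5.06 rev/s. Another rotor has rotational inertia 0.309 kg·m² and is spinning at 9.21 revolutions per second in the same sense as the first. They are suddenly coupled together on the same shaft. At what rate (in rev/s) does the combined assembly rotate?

|ω_f| ≈ 6.80 rev/s

The coupling torques are internal; angular momentum about the shared axis is conserved.
Taking A's sense as positive: L = (0.4280)(5.06) + (0.3090)(9.21) = 5.012 kg·m²·rev/s.
Combined I = 0.4280 + 0.3090 = 0.7370 kg·m².
ω_f = L / I = 5.012 / 0.7370 = 6.800 rev/s.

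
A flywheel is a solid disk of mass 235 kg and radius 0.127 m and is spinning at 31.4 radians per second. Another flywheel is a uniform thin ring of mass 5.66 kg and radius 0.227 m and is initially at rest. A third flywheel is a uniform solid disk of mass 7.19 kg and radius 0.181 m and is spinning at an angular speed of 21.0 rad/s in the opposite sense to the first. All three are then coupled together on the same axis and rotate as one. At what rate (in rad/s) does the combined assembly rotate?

|ω_f| ≈ 24.7 rad/s

The coupling torques are internal; angular momentum about the shared axis is conserved.
Moments of inertia: I_A = ½(235)(0.127)² = 1.895 kg·m²; I_B = (5.66)(0.227)² = 0.2917 kg·m²; I_C = ½(7.19)(0.181)² = 0.1178 kg·m².
Taking A's sense as positive: L = (1.895)(31.4) − (0.1178)(21.0) = 57.03 kg·m²·rad/s.
Combined I = 1.895 + 0.2917 + 0.1178 = 2.305 kg·m².
ω_f = L / I = 57.03 / 2.305 = 24.75 rad/s.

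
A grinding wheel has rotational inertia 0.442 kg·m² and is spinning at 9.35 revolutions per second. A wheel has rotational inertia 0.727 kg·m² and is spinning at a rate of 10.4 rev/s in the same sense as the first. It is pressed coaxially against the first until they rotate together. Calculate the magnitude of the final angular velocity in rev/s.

|ω_f| ≈ 10.0 rev/s

The coupling torques are internal; angular momentum about the shared axis is conserved.
Taking A's sense as positive: L = (0.4420)(9.35) + (0.7270)(10.4) = 11.69 kg·m²·rev/s.
Combined I = 0.4420 + 0.7270 = 1.169 kg·m².
ω_f = L / I = 11.69 / 1.169 = 10.00 rev/s.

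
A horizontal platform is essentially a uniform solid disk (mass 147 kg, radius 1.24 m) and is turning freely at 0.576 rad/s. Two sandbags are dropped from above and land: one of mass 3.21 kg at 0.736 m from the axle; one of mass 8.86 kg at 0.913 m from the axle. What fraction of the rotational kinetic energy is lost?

The added mass arrives with no angular momentum about the axle, and any external torque about the axle is negligible, so the system's angular momentum is conserved.
I_p = ½(147)(1.24)² = 113.0 kg·m².
Added inertia Σmr² = (3.21)(0.736)² + (8.86)(0.913)² = 9.124 kg·m²; I_f = 113.0 + 9.124 = 122.1 kg·m².
ω_f = I_p ω_i / I_f = (113.0)(0.576) / 122.1 = 0.5330 rad/s.
KE_i = ½(113.0)(0.5760 rad/s)² = 18.75 J; KE_f = ½(122.1)(0.5330)² = 17.35 J.
Fraction lost = 0.07470.

fraction ≈ 0.0747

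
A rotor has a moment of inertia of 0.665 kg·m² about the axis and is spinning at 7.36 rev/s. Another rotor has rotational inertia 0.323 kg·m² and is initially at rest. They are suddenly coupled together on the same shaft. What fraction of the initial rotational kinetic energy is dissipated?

The coupling torques are internal; angular momentum about the shared axis is conserved.
Taking A's sense as positive: L = (0.6650)(7.36) = 4.894 kg·m²·rev/s.
Combined I = 0.6650 + 0.3230 = 0.9880 kg·m².
ω_f = L / I = 4.894 / 0.9880 = 4.954 rev/s.
KE_i = ½ΣIω² = 711.1 J; KE_f = ½(0.9880)(31.13)² = 478.6 J.
Fraction dissipated = (KE_i − KE_f)/KE_i = 0.3269.

fraction ≈ 0.327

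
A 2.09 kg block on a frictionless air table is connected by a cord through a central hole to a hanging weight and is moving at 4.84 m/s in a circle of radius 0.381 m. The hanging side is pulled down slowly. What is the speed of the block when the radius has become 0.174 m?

v₂ ≈ 10.6 m/s

Central (radial) force ⇒ zero torque about the center ⇒ m v r is constant.
v₂ = v₁ r₁ / r₂ = (4.84)(0.381) / (0.174) = 10.60 m/s.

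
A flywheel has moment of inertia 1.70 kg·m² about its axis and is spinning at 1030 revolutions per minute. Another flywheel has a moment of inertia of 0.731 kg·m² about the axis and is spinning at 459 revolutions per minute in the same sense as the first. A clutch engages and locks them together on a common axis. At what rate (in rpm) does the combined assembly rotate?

|ω_f| ≈ 858 rpm

The coupling torques are internal; angular momentum about the shared axis is conserved.
Taking A's sense as positive: L = (1.700)(1030) + (0.7310)(459) = 2087 kg·m²·rpm.
Combined I = 1.700 + 0.7310 = 2.431 kg·m².
ω_f = L / I = 2087 / 2.431 = 858.3 rpm.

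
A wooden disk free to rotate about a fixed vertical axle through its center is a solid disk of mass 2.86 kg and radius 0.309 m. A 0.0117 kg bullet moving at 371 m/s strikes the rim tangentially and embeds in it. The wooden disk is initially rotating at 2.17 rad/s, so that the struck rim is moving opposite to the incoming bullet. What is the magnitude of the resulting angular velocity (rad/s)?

The axle reaction passes through the axle and exerts no torque about it; angular momentum about the axle is conserved through the impact.
I_p = ½(2.86)(0.309)² = 0.1365 kg·m². Taking the sense of the bullet's angular momentum as positive, L_{bullet} = m v R = (0.0117)(371)(0.309) = 1.341 kg·m²/s.
L_i = −I_p ω_p + m v R = −(0.1365)(2.17) + 1.341 = 1.045 kg·m²/s.
After sticking, I_f = I_p + m R² = 0.1365 + (0.0117)(0.309)² = 0.1377 kg·m².
ω_f = L_i / I_f = 1.045 / 0.1377 = 7.591 rad/s.

|ω_f| ≈ 7.59 rad/s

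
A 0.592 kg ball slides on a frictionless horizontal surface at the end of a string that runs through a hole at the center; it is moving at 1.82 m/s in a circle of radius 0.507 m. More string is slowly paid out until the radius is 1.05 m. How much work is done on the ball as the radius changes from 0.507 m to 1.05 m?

Central (radial) force ⇒ zero torque about the center ⇒ m v r is constant.
v₂ = v₁ r₁ / r₂ = (1.82)(0.507) / (1.05) = 0.8788 m/s.
W = ΔKE = ½m(v₂² − v₁²) = -0.7519 J.

W ≈ -0.752 J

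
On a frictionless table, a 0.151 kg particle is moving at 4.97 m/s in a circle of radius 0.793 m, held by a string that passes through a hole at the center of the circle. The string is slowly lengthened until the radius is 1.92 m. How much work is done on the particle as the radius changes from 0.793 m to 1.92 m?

The only horizontal force on the mass is along the cord (radial), so it exerts no torque about the hole and angular momentum m v r is conserved.
v₂ = v₁ r₁ / r₂ = (4.97)(0.793) / (1.92) = 2.053 m/s.
W = ΔKE = ½m(v₂² − v₁²) = -1.547 J.

W ≈ -1.55 J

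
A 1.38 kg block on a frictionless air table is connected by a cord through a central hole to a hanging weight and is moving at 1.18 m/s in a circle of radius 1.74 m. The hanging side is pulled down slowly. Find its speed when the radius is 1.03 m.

v₂ ≈ 1.99 m/s

The only horizontal force on the mass is along the cord (radial), so it exerts no torque about the hole and angular momentum m v r is conserved.
v₂ = v₁ r₁ / r₂ = (1.18)(1.74) / (1.03) = 1.993 m/s.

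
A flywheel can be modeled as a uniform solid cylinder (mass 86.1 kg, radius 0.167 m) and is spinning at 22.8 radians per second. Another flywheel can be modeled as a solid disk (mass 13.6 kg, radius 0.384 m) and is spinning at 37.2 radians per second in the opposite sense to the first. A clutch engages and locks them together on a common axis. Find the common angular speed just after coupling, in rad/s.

No external torque acts about the common axis, so total angular momentum is conserved.
Moments of inertia: I_A = ½(86.1)(0.167)² = 1.201 kg·m²; I_B = ½(13.6)(0.384)² = 1.003 kg·m².
Taking A's sense as positive: L = (1.201)(22.8) − (1.003)(37.2) = -9.926 kg·m²·rad/s.
Combined I = 1.201 + 1.003 = 2.203 kg·m².
ω_f = L / I = -9.926 / 2.203 = -4.505 rad/s.

|ω_f| ≈ 4.51 rad/s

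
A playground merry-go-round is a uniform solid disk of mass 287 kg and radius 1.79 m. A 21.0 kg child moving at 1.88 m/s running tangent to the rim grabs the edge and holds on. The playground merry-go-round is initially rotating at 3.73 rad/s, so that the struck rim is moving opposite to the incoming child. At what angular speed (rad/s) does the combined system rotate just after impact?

About the axle the impulsive forces during the collision are internal, so angular momentum about that axis is conserved.
I_p = ½(287)(1.79)² = 459.8 kg·m². Taking the sense of the child's angular momentum as positive, L_{child} = m v R = (21.0)(1.88)(1.79) = 70.67 kg·m²/s.
L_i = −I_p ω_p + m v R = −(459.8)(3.73) + 70.67 = -1644 kg·m²/s.
After sticking, I_f = I_p + m R² = 459.8 + (21.0)(1.79)² = 527.1 kg·m².
ω_f = L_i / I_f = -1644 / 527.1 = -3.120 rad/s.

|ω_f| ≈ 3.12 rad/s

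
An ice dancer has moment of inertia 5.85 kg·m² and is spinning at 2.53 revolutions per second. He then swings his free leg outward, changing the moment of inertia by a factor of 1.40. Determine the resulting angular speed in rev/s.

Angular momentum about the spin axis is conserved since the torque about it is zero.
I₂ = 1.40 × 5.85 = 8.190 kg·m².
ω₂ = I₁ω₁ / I₂ = (5.850)(2.53 rev/s) / (8.190) = 1.807 rev/s.

ω₂ ≈ 1.81 rev/s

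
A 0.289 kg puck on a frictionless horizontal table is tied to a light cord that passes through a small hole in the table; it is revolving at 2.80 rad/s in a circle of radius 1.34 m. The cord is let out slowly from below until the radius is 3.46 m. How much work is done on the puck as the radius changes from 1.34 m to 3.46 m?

The constraining force is radial, so m r² ω about the center is conserved.
ω₂ = ω₁ (r₁/r₂)² = (2.80)(1.34/3.46)² = 0.4200 rad/s.
W = ΔKE = ½m(v₂² − v₁²) = -1.729 J.

W ≈ -1.73 J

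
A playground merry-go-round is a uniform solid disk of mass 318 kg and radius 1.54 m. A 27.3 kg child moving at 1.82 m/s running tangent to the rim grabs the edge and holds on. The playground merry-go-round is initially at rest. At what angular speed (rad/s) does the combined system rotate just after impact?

The axle reaction passes through the axle and exerts no torque about it; angular momentum about the axle is conserved through the impact.
I_p = ½(318)(1.54)² = 377.1 kg·m². Taking the sense of the child's angular momentum as positive, L_{child} = m v R = (27.3)(1.82)(1.54) = 76.52 kg·m²/s.
L_i = 0 + 76.52 = 76.52 kg·m²/s.
After sticking, I_f = I_p + m R² = 377.1 + (27.3)(1.54)² = 441.8 kg·m².
ω_f = L_i / I_f = 76.52 / 441.8 = 0.1732 rad/s.

|ω_f| ≈ 0.173 rad/s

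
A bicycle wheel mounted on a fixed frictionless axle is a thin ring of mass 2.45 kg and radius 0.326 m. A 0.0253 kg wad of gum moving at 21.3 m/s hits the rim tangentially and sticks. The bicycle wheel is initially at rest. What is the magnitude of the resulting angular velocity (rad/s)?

The axle reaction passes through the axle and exerts no torque about it; angular momentum about the axle is conserved through the impact.
I_p = (2.45)(0.326)² = 0.2604 kg·m². Taking the sense of the wad of gum's angular momentum as positive, L_{wad} = m v R = (0.0253)(21.3)(0.326) = 0.1757 kg·m²/s.
L_i = 0 + 0.1757 = 0.1757 kg·m²/s.
After sticking, I_f = I_p + m R² = 0.2604 + (0.0253)(0.326)² = 0.2631 kg·m².
ω_f = L_i / I_f = 0.1757 / 0.2631 = 0.6678 rad/s.

|ω_f| ≈ 0.668 rad/s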